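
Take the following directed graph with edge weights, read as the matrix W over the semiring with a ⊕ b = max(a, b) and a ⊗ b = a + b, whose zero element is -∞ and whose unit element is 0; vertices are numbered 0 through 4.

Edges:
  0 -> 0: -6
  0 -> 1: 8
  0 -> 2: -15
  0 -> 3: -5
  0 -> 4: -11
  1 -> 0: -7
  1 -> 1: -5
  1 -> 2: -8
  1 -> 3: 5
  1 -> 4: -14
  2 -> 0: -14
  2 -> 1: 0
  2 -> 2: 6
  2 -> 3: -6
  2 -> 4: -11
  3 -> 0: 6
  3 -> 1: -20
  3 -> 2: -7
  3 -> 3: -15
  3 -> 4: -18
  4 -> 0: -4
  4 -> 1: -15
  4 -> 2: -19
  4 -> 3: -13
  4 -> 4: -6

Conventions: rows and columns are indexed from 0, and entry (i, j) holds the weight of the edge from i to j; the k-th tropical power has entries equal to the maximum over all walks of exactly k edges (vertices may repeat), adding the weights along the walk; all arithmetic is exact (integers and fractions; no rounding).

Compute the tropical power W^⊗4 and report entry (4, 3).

W^⊗2:
  [1, 3, 0, 13, -6]
  [11, 1, -2, 0, -13]
  [0, 6, 12, 5, -5]
  [0, 14, -1, 1, -5]
  [-7, 4, -13, -9, -12]
W^⊗3:
  [19, 9, 6, 8, -5]
  [6, 19, 4, 6, 0]
  [11, 12, 18, 11, 1]
  [7, 9, 6, 19, 0]
  [-3, 1, -4, 9, -10]
W^⊗4:
  [14, 27, 12, 14, 8]
  [12, 14, 11, 24, 5]
  [17, 19, 24, 17, 7]
  [25, 15, 12, 14, 1]
  [15, 5, 2, 6, -9]
Key observation: the optimum is the walk 4->3->0->1->3, with weight (-13) + 6 + 8 + 5 = 6.
Optimal value attained by: walk 4->3->0->1->3.
Answer: (W^⊗4)[4][3] = 6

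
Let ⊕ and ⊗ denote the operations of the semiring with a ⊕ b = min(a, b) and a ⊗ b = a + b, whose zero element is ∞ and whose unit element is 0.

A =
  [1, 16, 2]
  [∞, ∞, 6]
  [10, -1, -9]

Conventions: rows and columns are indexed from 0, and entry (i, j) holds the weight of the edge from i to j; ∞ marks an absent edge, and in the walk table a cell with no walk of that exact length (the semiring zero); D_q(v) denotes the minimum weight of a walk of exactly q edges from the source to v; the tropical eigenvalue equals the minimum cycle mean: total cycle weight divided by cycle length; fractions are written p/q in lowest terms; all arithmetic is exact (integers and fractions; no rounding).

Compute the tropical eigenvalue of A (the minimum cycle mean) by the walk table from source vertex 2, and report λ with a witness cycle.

q=0: [∞, ∞, 0]
q=1: [10, -1, -9]
q=2: [1, -10, -18]
q=3: [-8, -19, -27]
Optimal cycle mean attained by: cycle 2->2, total (-9), length 1.
Answer: λ = -9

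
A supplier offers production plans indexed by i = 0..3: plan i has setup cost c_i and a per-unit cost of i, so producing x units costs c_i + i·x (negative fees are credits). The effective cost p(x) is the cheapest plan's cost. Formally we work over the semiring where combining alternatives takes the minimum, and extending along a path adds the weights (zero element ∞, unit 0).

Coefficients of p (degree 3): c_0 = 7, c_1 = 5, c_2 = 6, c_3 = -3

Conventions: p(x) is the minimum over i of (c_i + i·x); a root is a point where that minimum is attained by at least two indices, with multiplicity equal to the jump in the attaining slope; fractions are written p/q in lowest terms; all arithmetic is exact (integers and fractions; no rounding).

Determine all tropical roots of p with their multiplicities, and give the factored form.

hull edge (i=0, c=7) to (i=3, c=-3): slope -10/3, span 3
Factored form: p(x) = -3 ⊗ (x ⊕ 10/3) ⊗ (x ⊕ 10/3) ⊗ (x ⊕ 10/3)
Answer: roots = 10/3 (mult 3)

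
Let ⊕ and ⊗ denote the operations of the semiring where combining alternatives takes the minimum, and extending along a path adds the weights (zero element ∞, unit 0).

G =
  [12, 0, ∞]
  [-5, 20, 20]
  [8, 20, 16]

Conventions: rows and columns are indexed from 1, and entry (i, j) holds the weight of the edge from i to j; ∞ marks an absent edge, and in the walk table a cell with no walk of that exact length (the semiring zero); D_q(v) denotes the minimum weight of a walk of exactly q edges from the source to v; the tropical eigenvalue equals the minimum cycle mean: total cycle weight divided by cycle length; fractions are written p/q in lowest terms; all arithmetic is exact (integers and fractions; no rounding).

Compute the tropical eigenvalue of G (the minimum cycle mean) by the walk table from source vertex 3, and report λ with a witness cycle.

q=0: [∞, ∞, 0]
q=1: [8, 20, 16]
q=2: [15, 8, 32]
q=3: [3, 15, 28]
Optimal cycle mean attained by: cycle 1->2->1, total 0 + (-5), length 2.
Answer: λ = -5/2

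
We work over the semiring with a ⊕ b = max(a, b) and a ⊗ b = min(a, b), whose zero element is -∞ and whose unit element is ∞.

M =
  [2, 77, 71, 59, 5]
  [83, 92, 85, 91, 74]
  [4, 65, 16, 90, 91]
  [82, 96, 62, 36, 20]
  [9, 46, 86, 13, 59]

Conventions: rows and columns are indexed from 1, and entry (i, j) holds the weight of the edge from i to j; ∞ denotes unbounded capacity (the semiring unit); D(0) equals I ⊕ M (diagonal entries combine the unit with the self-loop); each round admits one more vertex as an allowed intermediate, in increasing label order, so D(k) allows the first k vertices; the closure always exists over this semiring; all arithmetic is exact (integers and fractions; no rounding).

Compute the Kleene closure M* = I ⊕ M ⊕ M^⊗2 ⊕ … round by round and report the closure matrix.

D(0):
  [∞, 77, 71, 59, 5]
  [83, ∞, 85, 91, 74]
  [4, 65, ∞, 90, 91]
  [82, 96, 62, ∞, 20]
  [9, 46, 86, 13, ∞]
D(1):
  [∞, 77, 71, 59, 5]
  [83, ∞, 85, 91, 74]
  [4, 65, ∞, 90, 91]
  [82, 96, 71, ∞, 20]
  [9, 46, 86, 13, ∞]
D(2):
  [∞, 77, 77, 77, 74]
  [83, ∞, 85, 91, 74]
  [65, 65, ∞, 90, 91]
  [83, 96, 85, ∞, 74]
  [46, 46, 86, 46, ∞]
D(3):
  [∞, 77, 77, 77, 77]
  [83, ∞, 85, 91, 85]
  [65, 65, ∞, 90, 91]
  [83, 96, 85, ∞, 85]
  [65, 65, 86, 86, ∞]
D(4):
  [∞, 77, 77, 77, 77]
  [83, ∞, 85, 91, 85]
  [83, 90, ∞, 90, 91]
  [83, 96, 85, ∞, 85]
  [83, 86, 86, 86, ∞]
D(5):
  [∞, 77, 77, 77, 77]
  [83, ∞, 85, 91, 85]
  [83, 90, ∞, 90, 91]
  [83, 96, 85, ∞, 85]
  [83, 86, 86, 86, ∞]
Answer: M* = [[∞, 77, 77, 77, 77], [83, ∞, 85, 91, 85], [83, 90, ∞, 90, 91], [83, 96, 85, ∞, 85], [83, 86, 86, 86, ∞]]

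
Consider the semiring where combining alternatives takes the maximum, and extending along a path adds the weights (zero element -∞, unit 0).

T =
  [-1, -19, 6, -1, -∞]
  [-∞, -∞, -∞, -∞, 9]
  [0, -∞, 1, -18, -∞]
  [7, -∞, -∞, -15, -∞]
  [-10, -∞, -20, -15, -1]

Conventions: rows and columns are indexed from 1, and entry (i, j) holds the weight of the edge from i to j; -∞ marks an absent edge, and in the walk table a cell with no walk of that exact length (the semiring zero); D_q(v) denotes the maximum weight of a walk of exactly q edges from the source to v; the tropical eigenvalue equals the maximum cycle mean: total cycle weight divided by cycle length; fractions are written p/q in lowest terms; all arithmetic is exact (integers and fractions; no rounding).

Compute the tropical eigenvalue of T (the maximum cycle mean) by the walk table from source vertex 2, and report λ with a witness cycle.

q=0: [-∞, 0, -∞, -∞, -∞]
q=1: [-∞, -∞, -∞, -∞, 9]
q=2: [-1, -∞, -11, -6, 8]
q=3: [1, -20, 5, -2, 7]
q=4: [5, -18, 7, 0, 6]
q=5: [7, -14, 11, 4, 5]
Optimal cycle mean attained by: cycle 1->3->1, total 6 + 0, length 2.
Answer: λ = 3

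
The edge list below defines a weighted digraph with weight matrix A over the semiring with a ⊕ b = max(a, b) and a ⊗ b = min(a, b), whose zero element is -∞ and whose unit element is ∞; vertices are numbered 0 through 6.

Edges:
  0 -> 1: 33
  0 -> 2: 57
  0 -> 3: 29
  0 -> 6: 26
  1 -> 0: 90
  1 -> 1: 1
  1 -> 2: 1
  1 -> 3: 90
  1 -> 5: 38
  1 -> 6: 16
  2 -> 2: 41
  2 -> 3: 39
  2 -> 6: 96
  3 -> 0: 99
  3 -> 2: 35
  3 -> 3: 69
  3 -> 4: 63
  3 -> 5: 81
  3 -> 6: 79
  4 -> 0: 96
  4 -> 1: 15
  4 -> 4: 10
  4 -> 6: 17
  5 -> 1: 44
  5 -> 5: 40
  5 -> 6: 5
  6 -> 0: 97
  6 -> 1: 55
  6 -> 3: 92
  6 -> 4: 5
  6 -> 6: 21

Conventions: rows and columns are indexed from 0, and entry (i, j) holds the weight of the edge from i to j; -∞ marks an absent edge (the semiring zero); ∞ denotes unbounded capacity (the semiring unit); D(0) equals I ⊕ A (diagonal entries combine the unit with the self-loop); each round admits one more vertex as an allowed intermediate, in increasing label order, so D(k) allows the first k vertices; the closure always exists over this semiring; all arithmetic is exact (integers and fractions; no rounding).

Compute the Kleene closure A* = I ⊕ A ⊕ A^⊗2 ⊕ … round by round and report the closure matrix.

D(0):
  [∞, 33, 57, 29, -∞, -∞, 26]
  [90, ∞, 1, 90, -∞, 38, 16]
  [-∞, -∞, ∞, 39, -∞, -∞, 96]
  [99, -∞, 35, ∞, 63, 81, 79]
  [96, 15, -∞, -∞, ∞, -∞, 17]
  [-∞, 44, -∞, -∞, -∞, ∞, 5]
  [97, 55, -∞, 92, 5, -∞, ∞]
D(1):
  [∞, 33, 57, 29, -∞, -∞, 26]
  [90, ∞, 57, 90, -∞, 38, 26]
  [-∞, -∞, ∞, 39, -∞, -∞, 96]
  [99, 33, 57, ∞, 63, 81, 79]
  [96, 33, 57, 29, ∞, -∞, 26]
  [-∞, 44, -∞, -∞, -∞, ∞, 5]
  [97, 55, 57, 92, 5, -∞, ∞]
D(2):
  [∞, 33, 57, 33, -∞, 33, 26]
  [90, ∞, 57, 90, -∞, 38, 26]
  [-∞, -∞, ∞, 39, -∞, -∞, 96]
  [99, 33, 57, ∞, 63, 81, 79]
  [96, 33, 57, 33, ∞, 33, 26]
  [44, 44, 44, 44, -∞, ∞, 26]
  [97, 55, 57, 92, 5, 38, ∞]
D(3):
  [∞, 33, 57, 39, -∞, 33, 57]
  [90, ∞, 57, 90, -∞, 38, 57]
  [-∞, -∞, ∞, 39, -∞, -∞, 96]
  [99, 33, 57, ∞, 63, 81, 79]
  [96, 33, 57, 39, ∞, 33, 57]
  [44, 44, 44, 44, -∞, ∞, 44]
  [97, 55, 57, 92, 5, 38, ∞]
D(4):
  [∞, 33, 57, 39, 39, 39, 57]
  [90, ∞, 57, 90, 63, 81, 79]
  [39, 33, ∞, 39, 39, 39, 96]
  [99, 33, 57, ∞, 63, 81, 79]
  [96, 33, 57, 39, ∞, 39, 57]
  [44, 44, 44, 44, 44, ∞, 44]
  [97, 55, 57, 92, 63, 81, ∞]
D(5):
  [∞, 33, 57, 39, 39, 39, 57]
  [90, ∞, 57, 90, 63, 81, 79]
  [39, 33, ∞, 39, 39, 39, 96]
  [99, 33, 57, ∞, 63, 81, 79]
  [96, 33, 57, 39, ∞, 39, 57]
  [44, 44, 44, 44, 44, ∞, 44]
  [97, 55, 57, 92, 63, 81, ∞]
D(6):
  [∞, 39, 57, 39, 39, 39, 57]
  [90, ∞, 57, 90, 63, 81, 79]
  [39, 39, ∞, 39, 39, 39, 96]
  [99, 44, 57, ∞, 63, 81, 79]
  [96, 39, 57, 39, ∞, 39, 57]
  [44, 44, 44, 44, 44, ∞, 44]
  [97, 55, 57, 92, 63, 81, ∞]
D(7):
  [∞, 55, 57, 57, 57, 57, 57]
  [90, ∞, 57, 90, 63, 81, 79]
  [96, 55, ∞, 92, 63, 81, 96]
  [99, 55, 57, ∞, 63, 81, 79]
  [96, 55, 57, 57, ∞, 57, 57]
  [44, 44, 44, 44, 44, ∞, 44]
  [97, 55, 57, 92, 63, 81, ∞]
Answer: A* = [[∞, 55, 57, 57, 57, 57, 57], [90, ∞, 57, 90, 63, 81, 79], [96, 55, ∞, 92, 63, 81, 96], [99, 55, 57, ∞, 63, 81, 79], [96, 55, 57, 57, ∞, 57, 57], [44, 44, 44, 44, 44, ∞, 44], [97, 55, 57, 92, 63, 81, ∞]]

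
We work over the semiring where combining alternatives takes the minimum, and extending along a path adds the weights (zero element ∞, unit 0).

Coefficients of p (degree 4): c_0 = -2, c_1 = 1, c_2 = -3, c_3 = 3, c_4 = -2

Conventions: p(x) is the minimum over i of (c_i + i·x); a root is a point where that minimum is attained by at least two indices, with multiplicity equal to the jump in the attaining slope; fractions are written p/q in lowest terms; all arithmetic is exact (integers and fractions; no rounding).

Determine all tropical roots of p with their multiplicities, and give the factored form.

hull edge (i=0, c=-2) to (i=2, c=-3): slope -1/2, span 2
hull edge (i=2, c=-3) to (i=4, c=-2): slope 1/2, span 2
Factored form: p(x) = -2 ⊗ (x ⊕ (-1/2)) ⊗ (x ⊕ (-1/2)) ⊗ (x ⊕ 1/2) ⊗ (x ⊕ 1/2)
Answer: roots = -1/2 (mult 2), 1/2 (mult 2)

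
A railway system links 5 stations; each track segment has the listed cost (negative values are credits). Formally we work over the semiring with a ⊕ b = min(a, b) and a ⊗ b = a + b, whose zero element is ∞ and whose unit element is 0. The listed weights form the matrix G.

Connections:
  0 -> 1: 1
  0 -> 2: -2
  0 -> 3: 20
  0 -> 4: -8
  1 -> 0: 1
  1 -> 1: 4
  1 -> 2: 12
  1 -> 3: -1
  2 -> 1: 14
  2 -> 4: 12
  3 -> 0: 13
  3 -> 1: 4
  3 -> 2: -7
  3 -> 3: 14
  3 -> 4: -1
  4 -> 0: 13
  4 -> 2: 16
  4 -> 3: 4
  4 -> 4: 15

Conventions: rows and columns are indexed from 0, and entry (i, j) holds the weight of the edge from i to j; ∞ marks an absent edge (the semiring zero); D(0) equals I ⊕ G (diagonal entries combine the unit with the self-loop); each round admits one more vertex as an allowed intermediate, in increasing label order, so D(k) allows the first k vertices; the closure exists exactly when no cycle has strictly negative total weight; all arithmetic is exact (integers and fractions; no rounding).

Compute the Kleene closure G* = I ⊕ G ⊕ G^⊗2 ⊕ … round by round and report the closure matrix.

D(0):
  [0, 1, -2, 20, -8]
  [1, 0, 12, -1, ∞]
  [∞, 14, 0, ∞, 12]
  [13, 4, -7, 0, -1]
  [13, ∞, 16, 4, 0]
D(1):
  [0, 1, -2, 20, -8]
  [1, 0, -1, -1, -7]
  [∞, 14, 0, ∞, 12]
  [13, 4, -7, 0, -1]
  [13, 14, 11, 4, 0]
D(2):
  [0, 1, -2, 0, -8]
  [1, 0, -1, -1, -7]
  [15, 14, 0, 13, 7]
  [5, 4, -7, 0, -3]
  [13, 14, 11, 4, 0]
D(3):
  [0, 1, -2, 0, -8]
  [1, 0, -1, -1, -7]
  [15, 14, 0, 13, 7]
  [5, 4, -7, 0, -3]
  [13, 14, 11, 4, 0]
D(4):
  [0, 1, -7, 0, -8]
  [1, 0, -8, -1, -7]
  [15, 14, 0, 13, 7]
  [5, 4, -7, 0, -3]
  [9, 8, -3, 4, 0]
D(5):
  [0, 0, -11, -4, -8]
  [1, 0, -10, -3, -7]
  [15, 14, 0, 11, 7]
  [5, 4, -7, 0, -3]
  [9, 8, -3, 4, 0]
Answer: G* = [[0, 0, -11, -4, -8], [1, 0, -10, -3, -7], [15, 14, 0, 11, 7], [5, 4, -7, 0, -3], [9, 8, -3, 4, 0]]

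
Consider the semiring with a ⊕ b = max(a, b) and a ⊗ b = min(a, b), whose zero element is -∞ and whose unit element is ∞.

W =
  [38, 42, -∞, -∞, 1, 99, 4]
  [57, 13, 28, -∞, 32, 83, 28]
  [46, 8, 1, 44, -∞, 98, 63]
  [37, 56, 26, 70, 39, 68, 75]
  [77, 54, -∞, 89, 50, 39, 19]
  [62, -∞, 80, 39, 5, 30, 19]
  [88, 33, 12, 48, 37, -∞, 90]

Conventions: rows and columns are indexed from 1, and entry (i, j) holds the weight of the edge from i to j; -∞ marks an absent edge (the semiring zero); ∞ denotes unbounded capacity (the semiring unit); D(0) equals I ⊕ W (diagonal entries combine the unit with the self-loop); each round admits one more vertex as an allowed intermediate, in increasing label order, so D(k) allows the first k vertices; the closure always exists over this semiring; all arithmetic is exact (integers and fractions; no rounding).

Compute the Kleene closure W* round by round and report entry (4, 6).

D(0):
  [∞, 42, -∞, -∞, 1, 99, 4]
  [57, ∞, 28, -∞, 32, 83, 28]
  [46, 8, ∞, 44, -∞, 98, 63]
  [37, 56, 26, ∞, 39, 68, 75]
  [77, 54, -∞, 89, ∞, 39, 19]
  [62, -∞, 80, 39, 5, ∞, 19]
  [88, 33, 12, 48, 37, -∞, ∞]
D(1):
  [∞, 42, -∞, -∞, 1, 99, 4]
  [57, ∞, 28, -∞, 32, 83, 28]
  [46, 42, ∞, 44, 1, 98, 63]
  [37, 56, 26, ∞, 39, 68, 75]
  [77, 54, -∞, 89, ∞, 77, 19]
  [62, 42, 80, 39, 5, ∞, 19]
  [88, 42, 12, 48, 37, 88, ∞]
D(2):
  [∞, 42, 28, -∞, 32, 99, 28]
  [57, ∞, 28, -∞, 32, 83, 28]
  [46, 42, ∞, 44, 32, 98, 63]
  [56, 56, 28, ∞, 39, 68, 75]
  [77, 54, 28, 89, ∞, 77, 28]
  [62, 42, 80, 39, 32, ∞, 28]
  [88, 42, 28, 48, 37, 88, ∞]
D(3):
  [∞, 42, 28, 28, 32, 99, 28]
  [57, ∞, 28, 28, 32, 83, 28]
  [46, 42, ∞, 44, 32, 98, 63]
  [56, 56, 28, ∞, 39, 68, 75]
  [77, 54, 28, 89, ∞, 77, 28]
  [62, 42, 80, 44, 32, ∞, 63]
  [88, 42, 28, 48, 37, 88, ∞]
D(4):
  [∞, 42, 28, 28, 32, 99, 28]
  [57, ∞, 28, 28, 32, 83, 28]
  [46, 44, ∞, 44, 39, 98, 63]
  [56, 56, 28, ∞, 39, 68, 75]
  [77, 56, 28, 89, ∞, 77, 75]
  [62, 44, 80, 44, 39, ∞, 63]
  [88, 48, 28, 48, 39, 88, ∞]
D(5):
  [∞, 42, 28, 32, 32, 99, 32]
  [57, ∞, 28, 32, 32, 83, 32]
  [46, 44, ∞, 44, 39, 98, 63]
  [56, 56, 28, ∞, 39, 68, 75]
  [77, 56, 28, 89, ∞, 77, 75]
  [62, 44, 80, 44, 39, ∞, 63]
  [88, 48, 28, 48, 39, 88, ∞]
D(6):
  [∞, 44, 80, 44, 39, 99, 63]
  [62, ∞, 80, 44, 39, 83, 63]
  [62, 44, ∞, 44, 39, 98, 63]
  [62, 56, 68, ∞, 39, 68, 75]
  [77, 56, 77, 89, ∞, 77, 75]
  [62, 44, 80, 44, 39, ∞, 63]
  [88, 48, 80, 48, 39, 88, ∞]
D(7):
  [∞, 48, 80, 48, 39, 99, 63]
  [63, ∞, 80, 48, 39, 83, 63]
  [63, 48, ∞, 48, 39, 98, 63]
  [75, 56, 75, ∞, 39, 75, 75]
  [77, 56, 77, 89, ∞, 77, 75]
  [63, 48, 80, 48, 39, ∞, 63]
  [88, 48, 80, 48, 39, 88, ∞]
Answer: W*[4][6] = 75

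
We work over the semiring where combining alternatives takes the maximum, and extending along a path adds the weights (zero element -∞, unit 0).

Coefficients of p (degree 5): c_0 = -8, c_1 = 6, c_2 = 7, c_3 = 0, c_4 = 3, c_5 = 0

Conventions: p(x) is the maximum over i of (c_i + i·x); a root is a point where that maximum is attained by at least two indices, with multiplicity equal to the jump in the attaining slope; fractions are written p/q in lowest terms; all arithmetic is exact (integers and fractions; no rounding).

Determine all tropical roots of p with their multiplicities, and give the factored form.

hull edge (i=0, c=-8) to (i=1, c=6): slope 14, span 1
hull edge (i=1, c=6) to (i=2, c=7): slope 1, span 1
hull edge (i=2, c=7) to (i=4, c=3): slope -2, span 2
hull edge (i=4, c=3) to (i=5, c=0): slope -3, span 1
Factored form: p(x) = 0 ⊗ (x ⊕ (-14)) ⊗ (x ⊕ (-1)) ⊗ (x ⊕ 2) ⊗ (x ⊕ 2) ⊗ (x ⊕ 3)
Answer: roots = -14 (mult 1), -1 (mult 1), 2 (mult 2), 3 (mult 1)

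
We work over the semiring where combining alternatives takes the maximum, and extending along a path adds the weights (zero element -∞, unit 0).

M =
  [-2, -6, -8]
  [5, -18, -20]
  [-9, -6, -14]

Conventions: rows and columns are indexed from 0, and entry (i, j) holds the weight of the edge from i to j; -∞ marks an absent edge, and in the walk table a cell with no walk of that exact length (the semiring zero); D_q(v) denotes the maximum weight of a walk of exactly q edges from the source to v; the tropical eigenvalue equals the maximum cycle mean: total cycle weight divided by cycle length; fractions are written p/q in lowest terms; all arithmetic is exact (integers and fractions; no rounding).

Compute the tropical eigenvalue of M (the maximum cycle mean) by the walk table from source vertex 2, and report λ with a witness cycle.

q=0: [-∞, -∞, 0]
q=1: [-9, -6, -14]
q=2: [-1, -15, -17]
q=3: [-3, -7, -9]
Optimal cycle mean attained by: cycle 0->1->0, total (-6) + 5, length 2.
Answer: λ = -1/2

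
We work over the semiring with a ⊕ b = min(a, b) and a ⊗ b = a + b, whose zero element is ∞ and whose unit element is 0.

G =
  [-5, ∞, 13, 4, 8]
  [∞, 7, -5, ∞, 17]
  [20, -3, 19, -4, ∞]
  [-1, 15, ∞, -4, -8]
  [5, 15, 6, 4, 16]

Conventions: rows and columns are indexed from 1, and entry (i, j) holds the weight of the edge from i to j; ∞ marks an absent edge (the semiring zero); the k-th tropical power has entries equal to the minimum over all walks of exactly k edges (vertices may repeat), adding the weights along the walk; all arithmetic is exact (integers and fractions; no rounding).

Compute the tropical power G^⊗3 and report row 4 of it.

G^⊗2:
  [-10, 10, 8, -1, -4]
  [15, -8, 2, -9, 24]
  [-5, 4, -8, -8, -12]
  [-6, 7, -2, -8, -12]
  [0, 3, 10, 0, -4]
G^⊗3:
  [-15, 5, 2, -6, -9]
  [-10, -1, -13, -13, -17]
  [-10, -11, -6, -12, -16]
  [-11, -5, -6, -12, -16]
  [-5, 7, -2, -4, -8]
Answer: row 4 of G^⊗3 = [-11, -5, -6, -12, -16]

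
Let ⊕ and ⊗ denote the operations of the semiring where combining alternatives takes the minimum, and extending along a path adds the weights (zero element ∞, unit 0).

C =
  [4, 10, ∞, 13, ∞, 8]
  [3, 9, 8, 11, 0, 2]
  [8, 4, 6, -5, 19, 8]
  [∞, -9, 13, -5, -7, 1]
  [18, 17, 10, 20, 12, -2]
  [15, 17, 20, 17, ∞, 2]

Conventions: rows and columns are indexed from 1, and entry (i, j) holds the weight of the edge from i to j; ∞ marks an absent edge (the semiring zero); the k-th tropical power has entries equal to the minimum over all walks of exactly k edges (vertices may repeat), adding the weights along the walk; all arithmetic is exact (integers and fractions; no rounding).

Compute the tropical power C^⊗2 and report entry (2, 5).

C^⊗2:
  [8, 4, 18, 8, 6, 10]
  [7, 2, 10, 3, 4, -2]
  [7, -14, 8, -10, -12, -4]
  [-6, -14, -1, -10, -12, -9]
  [13, 11, 16, 5, 13, 0]
  [17, 8, 22, 12, 10, 4]
Key observation: the optimum is the walk 2->4->5, with weight 11 + (-7) = 4.
Optimal value attained by: walk 2->4->5.
Answer: (C^⊗2)[2][5] = 4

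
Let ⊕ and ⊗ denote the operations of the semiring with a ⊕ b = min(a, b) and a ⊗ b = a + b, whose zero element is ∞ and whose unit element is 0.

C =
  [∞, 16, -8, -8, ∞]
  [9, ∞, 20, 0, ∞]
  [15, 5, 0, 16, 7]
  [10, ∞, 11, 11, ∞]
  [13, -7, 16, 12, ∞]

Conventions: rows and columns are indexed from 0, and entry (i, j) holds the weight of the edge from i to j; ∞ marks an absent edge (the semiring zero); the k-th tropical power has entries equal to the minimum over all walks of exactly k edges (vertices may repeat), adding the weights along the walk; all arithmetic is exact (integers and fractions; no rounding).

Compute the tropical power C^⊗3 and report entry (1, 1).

C^⊗2:
  [2, -3, -8, 3, -1]
  [10, 25, 1, 1, 27]
  [14, 0, 0, 5, 7]
  [21, 16, 2, 2, 18]
  [2, 21, 5, -7, 23]
C^⊗3:
  [6, -8, -8, -6, -1]
  [11, 6, 1, 2, 8]
  [9, 0, 0, 0, 7]
  [12, 7, 2, 13, 9]
  [3, 10, -6, -6, 12]
Key observation: the optimum is the walk 1->0->2->1, with weight 9 + (-8) + 5 = 6.
Optimal value attained by: walk 1->0->2->1.
Answer: (C^⊗3)[1][1] = 6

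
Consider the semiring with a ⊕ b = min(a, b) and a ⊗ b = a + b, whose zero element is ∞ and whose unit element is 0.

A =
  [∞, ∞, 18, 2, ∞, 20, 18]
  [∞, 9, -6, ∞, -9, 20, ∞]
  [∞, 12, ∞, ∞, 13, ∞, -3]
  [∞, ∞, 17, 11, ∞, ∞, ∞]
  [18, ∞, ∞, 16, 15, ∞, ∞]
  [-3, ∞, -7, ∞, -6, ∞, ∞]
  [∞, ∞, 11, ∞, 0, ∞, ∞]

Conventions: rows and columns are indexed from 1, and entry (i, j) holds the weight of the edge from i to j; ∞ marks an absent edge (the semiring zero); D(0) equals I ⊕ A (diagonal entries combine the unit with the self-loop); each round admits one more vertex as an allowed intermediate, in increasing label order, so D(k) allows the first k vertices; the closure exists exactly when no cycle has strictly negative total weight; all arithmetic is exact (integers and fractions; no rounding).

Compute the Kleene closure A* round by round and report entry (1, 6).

D(0):
  [0, ∞, 18, 2, ∞, 20, 18]
  [∞, 0, -6, ∞, -9, 20, ∞]
  [∞, 12, 0, ∞, 13, ∞, -3]
  [∞, ∞, 17, 0, ∞, ∞, ∞]
  [18, ∞, ∞, 16, 0, ∞, ∞]
  [-3, ∞, -7, ∞, -6, 0, ∞]
  [∞, ∞, 11, ∞, 0, ∞, 0]
D(1):
  [0, ∞, 18, 2, ∞, 20, 18]
  [∞, 0, -6, ∞, -9, 20, ∞]
  [∞, 12, 0, ∞, 13, ∞, -3]
  [∞, ∞, 17, 0, ∞, ∞, ∞]
  [18, ∞, 36, 16, 0, 38, 36]
  [-3, ∞, -7, -1, -6, 0, 15]
  [∞, ∞, 11, ∞, 0, ∞, 0]
D(2):
  [0, ∞, 18, 2, ∞, 20, 18]
  [∞, 0, -6, ∞, -9, 20, ∞]
  [∞, 12, 0, ∞, 3, 32, -3]
  [∞, ∞, 17, 0, ∞, ∞, ∞]
  [18, ∞, 36, 16, 0, 38, 36]
  [-3, ∞, -7, -1, -6, 0, 15]
  [∞, ∞, 11, ∞, 0, ∞, 0]
D(3):
  [0, 30, 18, 2, 21, 20, 15]
  [∞, 0, -6, ∞, -9, 20, -9]
  [∞, 12, 0, ∞, 3, 32, -3]
  [∞, 29, 17, 0, 20, 49, 14]
  [18, 48, 36, 16, 0, 38, 33]
  [-3, 5, -7, -1, -6, 0, -10]
  [∞, 23, 11, ∞, 0, 43, 0]
D(4):
  [0, 30, 18, 2, 21, 20, 15]
  [∞, 0, -6, ∞, -9, 20, -9]
  [∞, 12, 0, ∞, 3, 32, -3]
  [∞, 29, 17, 0, 20, 49, 14]
  [18, 45, 33, 16, 0, 38, 30]
  [-3, 5, -7, -1, -6, 0, -10]
  [∞, 23, 11, ∞, 0, 43, 0]
D(5):
  [0, 30, 18, 2, 21, 20, 15]
  [9, 0, -6, 7, -9, 20, -9]
  [21, 12, 0, 19, 3, 32, -3]
  [38, 29, 17, 0, 20, 49, 14]
  [18, 45, 33, 16, 0, 38, 30]
  [-3, 5, -7, -1, -6, 0, -10]
  [18, 23, 11, 16, 0, 38, 0]
D(6):
  [0, 25, 13, 2, 14, 20, 10]
  [9, 0, -6, 7, -9, 20, -9]
  [21, 12, 0, 19, 3, 32, -3]
  [38, 29, 17, 0, 20, 49, 14]
  [18, 43, 31, 16, 0, 38, 28]
  [-3, 5, -7, -1, -6, 0, -10]
  [18, 23, 11, 16, 0, 38, 0]
D(7):
  [0, 25, 13, 2, 10, 20, 10]
  [9, 0, -6, 7, -9, 20, -9]
  [15, 12, 0, 13, -3, 32, -3]
  [32, 29, 17, 0, 14, 49, 14]
  [18, 43, 31, 16, 0, 38, 28]
  [-3, 5, -7, -1, -10, 0, -10]
  [18, 23, 11, 16, 0, 38, 0]
Answer: A*[1][6] = 20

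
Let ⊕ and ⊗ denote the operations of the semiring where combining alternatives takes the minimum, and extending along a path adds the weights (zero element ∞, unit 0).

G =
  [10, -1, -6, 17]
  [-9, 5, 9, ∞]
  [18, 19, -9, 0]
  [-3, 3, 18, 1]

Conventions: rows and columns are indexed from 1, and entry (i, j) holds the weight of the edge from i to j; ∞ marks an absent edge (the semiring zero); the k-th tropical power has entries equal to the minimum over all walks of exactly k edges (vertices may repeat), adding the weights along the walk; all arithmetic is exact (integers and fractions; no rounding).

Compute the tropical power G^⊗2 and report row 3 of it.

G^⊗2:
  [-10, 4, -15, -6]
  [-4, -10, -15, 8]
  [-3, 3, -18, -9]
  [-6, -4, -9, 2]
Answer: row 3 of G^⊗2 = [-3, 3, -18, -9]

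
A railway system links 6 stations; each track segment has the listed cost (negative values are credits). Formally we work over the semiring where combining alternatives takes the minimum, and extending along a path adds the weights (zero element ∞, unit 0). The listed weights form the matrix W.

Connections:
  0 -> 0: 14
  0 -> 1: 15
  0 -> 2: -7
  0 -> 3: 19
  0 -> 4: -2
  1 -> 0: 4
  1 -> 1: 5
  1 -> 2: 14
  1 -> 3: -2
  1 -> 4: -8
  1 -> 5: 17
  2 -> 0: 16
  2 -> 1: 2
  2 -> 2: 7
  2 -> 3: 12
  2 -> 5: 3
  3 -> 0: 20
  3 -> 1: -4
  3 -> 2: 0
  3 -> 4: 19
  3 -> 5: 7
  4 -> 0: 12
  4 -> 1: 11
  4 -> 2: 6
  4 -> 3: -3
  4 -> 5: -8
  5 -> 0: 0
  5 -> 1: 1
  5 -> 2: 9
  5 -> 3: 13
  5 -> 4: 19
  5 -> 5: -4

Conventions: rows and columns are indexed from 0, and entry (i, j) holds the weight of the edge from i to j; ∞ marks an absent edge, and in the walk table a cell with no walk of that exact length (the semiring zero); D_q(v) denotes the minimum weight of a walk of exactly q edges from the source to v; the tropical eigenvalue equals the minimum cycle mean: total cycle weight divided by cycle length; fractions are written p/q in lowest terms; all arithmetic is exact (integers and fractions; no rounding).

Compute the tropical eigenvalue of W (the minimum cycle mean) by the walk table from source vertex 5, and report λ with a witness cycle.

q=0: [∞, ∞, ∞, ∞, ∞, 0]
q=1: [0, 1, 9, 13, 19, -4]
q=2: [-4, -3, -7, -1, -7, -8]
q=3: [-8, -7, -11, -10, -11, -15]
q=4: [-15, -14, -15, -14, -15, -19]
q=5: [-19, -18, -22, -18, -22, -23]
q=6: [-23, -22, -26, -25, -26, -30]
Optimal cycle mean attained by: cycle 1->4->3->1, total (-8) + (-3) + (-4), length 3.
Answer: λ = -5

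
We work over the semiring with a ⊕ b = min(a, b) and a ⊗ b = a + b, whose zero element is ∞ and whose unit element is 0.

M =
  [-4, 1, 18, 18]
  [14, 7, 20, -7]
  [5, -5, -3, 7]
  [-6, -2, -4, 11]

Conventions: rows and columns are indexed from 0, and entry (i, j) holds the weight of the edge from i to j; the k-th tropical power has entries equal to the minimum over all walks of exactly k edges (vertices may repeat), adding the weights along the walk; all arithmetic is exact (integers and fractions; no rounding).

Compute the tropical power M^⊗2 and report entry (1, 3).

M^⊗2:
  [-8, -3, 14, -6]
  [-13, -9, -11, 0]
  [1, -8, -6, -12]
  [-10, -9, -7, -9]
Key observation: the optimum is the walk 1->1->3, with weight 7 + (-7) = 0.
Optimal value attained by: walk 1->1->3.
Answer: (M^⊗2)[1][3] = 0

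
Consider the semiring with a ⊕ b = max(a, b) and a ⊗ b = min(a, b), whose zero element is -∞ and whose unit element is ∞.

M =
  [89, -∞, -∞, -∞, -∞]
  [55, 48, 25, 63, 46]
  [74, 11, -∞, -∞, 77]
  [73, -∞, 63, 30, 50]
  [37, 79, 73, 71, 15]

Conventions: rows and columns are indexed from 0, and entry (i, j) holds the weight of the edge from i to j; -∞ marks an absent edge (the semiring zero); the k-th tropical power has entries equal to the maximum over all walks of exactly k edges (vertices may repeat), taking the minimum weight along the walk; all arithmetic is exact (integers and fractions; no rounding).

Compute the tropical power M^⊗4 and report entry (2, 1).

M^⊗2:
  [89, -∞, -∞, -∞, -∞]
  [63, 48, 63, 48, 50]
  [74, 77, 73, 71, 15]
  [73, 50, 50, 50, 63]
  [73, 48, 63, 63, 73]
M^⊗3:
  [89, -∞, -∞, -∞, -∞]
  [63, 50, 50, 50, 63]
  [74, 48, 63, 63, 73]
  [73, 63, 63, 63, 50]
  [73, 73, 73, 71, 63]
M^⊗4:
  [89, -∞, -∞, -∞, -∞]
  [63, 63, 63, 63, 50]
  [74, 73, 73, 71, 63]
  [73, 50, 63, 63, 63]
  [73, 63, 63, 63, 73]
Key observation: the optimum is the walk 2->4->2->4->1, with weight 77 min 73 min 77 min 79 = 73.
Optimal value attained by: walk 2->4->2->4->1.
Answer: (M^⊗4)[2][1] = 73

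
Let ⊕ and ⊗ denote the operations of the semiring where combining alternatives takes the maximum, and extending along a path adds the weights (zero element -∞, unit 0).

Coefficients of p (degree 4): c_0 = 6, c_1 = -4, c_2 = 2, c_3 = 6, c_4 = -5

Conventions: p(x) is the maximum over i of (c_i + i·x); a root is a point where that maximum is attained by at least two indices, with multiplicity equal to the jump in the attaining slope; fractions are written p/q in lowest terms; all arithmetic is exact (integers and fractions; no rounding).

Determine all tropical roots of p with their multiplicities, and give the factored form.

hull edge (i=0, c=6) to (i=3, c=6): slope 0, span 3
hull edge (i=3, c=6) to (i=4, c=-5): slope -11, span 1
Factored form: p(x) = -5 ⊗ (x ⊕ 0) ⊗ (x ⊕ 0) ⊗ (x ⊕ 0) ⊗ (x ⊕ 11)
Answer: roots = 0 (mult 3), 11 (mult 1)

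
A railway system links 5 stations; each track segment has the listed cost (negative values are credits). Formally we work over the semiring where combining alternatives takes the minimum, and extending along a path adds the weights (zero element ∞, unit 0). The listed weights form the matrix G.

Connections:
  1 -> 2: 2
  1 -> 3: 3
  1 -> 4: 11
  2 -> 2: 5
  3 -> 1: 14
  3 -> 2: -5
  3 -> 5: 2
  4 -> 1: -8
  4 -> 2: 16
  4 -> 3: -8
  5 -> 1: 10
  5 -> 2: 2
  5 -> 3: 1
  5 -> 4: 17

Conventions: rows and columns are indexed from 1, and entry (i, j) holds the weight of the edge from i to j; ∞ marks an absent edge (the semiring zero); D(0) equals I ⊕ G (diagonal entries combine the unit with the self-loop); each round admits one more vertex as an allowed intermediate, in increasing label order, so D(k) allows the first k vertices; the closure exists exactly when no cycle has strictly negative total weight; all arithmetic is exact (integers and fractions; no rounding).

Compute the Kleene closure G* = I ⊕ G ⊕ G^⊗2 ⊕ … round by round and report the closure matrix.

D(0):
  [0, 2, 3, 11, ∞]
  [∞, 0, ∞, ∞, ∞]
  [14, -5, 0, ∞, 2]
  [-8, 16, -8, 0, ∞]
  [10, 2, 1, 17, 0]
D(1):
  [0, 2, 3, 11, ∞]
  [∞, 0, ∞, ∞, ∞]
  [14, -5, 0, 25, 2]
  [-8, -6, -8, 0, ∞]
  [10, 2, 1, 17, 0]
D(2):
  [0, 2, 3, 11, ∞]
  [∞, 0, ∞, ∞, ∞]
  [14, -5, 0, 25, 2]
  [-8, -6, -8, 0, ∞]
  [10, 2, 1, 17, 0]
D(3):
  [0, -2, 3, 11, 5]
  [∞, 0, ∞, ∞, ∞]
  [14, -5, 0, 25, 2]
  [-8, -13, -8, 0, -6]
  [10, -4, 1, 17, 0]
D(4):
  [0, -2, 3, 11, 5]
  [∞, 0, ∞, ∞, ∞]
  [14, -5, 0, 25, 2]
  [-8, -13, -8, 0, -6]
  [9, -4, 1, 17, 0]
D(5):
  [0, -2, 3, 11, 5]
  [∞, 0, ∞, ∞, ∞]
  [11, -5, 0, 19, 2]
  [-8, -13, -8, 0, -6]
  [9, -4, 1, 17, 0]
Answer: G* = [[0, -2, 3, 11, 5], [∞, 0, ∞, ∞, ∞], [11, -5, 0, 19, 2], [-8, -13, -8, 0, -6], [9, -4, 1, 17, 0]]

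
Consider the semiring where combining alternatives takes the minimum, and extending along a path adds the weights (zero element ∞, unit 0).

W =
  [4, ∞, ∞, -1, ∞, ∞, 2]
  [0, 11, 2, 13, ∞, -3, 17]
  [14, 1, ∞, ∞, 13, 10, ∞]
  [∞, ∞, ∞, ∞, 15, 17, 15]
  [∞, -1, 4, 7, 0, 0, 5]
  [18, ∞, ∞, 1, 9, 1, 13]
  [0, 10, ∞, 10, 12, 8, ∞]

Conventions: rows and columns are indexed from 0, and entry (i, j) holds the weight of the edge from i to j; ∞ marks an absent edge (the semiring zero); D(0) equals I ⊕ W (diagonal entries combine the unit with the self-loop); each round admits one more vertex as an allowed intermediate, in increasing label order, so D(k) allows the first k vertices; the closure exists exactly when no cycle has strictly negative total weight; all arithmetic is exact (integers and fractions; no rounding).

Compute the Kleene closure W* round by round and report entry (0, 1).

D(0):
  [0, ∞, ∞, -1, ∞, ∞, 2]
  [0, 0, 2, 13, ∞, -3, 17]
  [14, 1, 0, ∞, 13, 10, ∞]
  [∞, ∞, ∞, 0, 15, 17, 15]
  [∞, -1, 4, 7, 0, 0, 5]
  [18, ∞, ∞, 1, 9, 0, 13]
  [0, 10, ∞, 10, 12, 8, 0]
D(1):
  [0, ∞, ∞, -1, ∞, ∞, 2]
  [0, 0, 2, -1, ∞, -3, 2]
  [14, 1, 0, 13, 13, 10, 16]
  [∞, ∞, ∞, 0, 15, 17, 15]
  [∞, -1, 4, 7, 0, 0, 5]
  [18, ∞, ∞, 1, 9, 0, 13]
  [0, 10, ∞, -1, 12, 8, 0]
D(2):
  [0, ∞, ∞, -1, ∞, ∞, 2]
  [0, 0, 2, -1, ∞, -3, 2]
  [1, 1, 0, 0, 13, -2, 3]
  [∞, ∞, ∞, 0, 15, 17, 15]
  [-1, -1, 1, -2, 0, -4, 1]
  [18, ∞, ∞, 1, 9, 0, 13]
  [0, 10, 12, -1, 12, 7, 0]
D(3):
  [0, ∞, ∞, -1, ∞, ∞, 2]
  [0, 0, 2, -1, 15, -3, 2]
  [1, 1, 0, 0, 13, -2, 3]
  [∞, ∞, ∞, 0, 15, 17, 15]
  [-1, -1, 1, -2, 0, -4, 1]
  [18, ∞, ∞, 1, 9, 0, 13]
  [0, 10, 12, -1, 12, 7, 0]
D(4):
  [0, ∞, ∞, -1, 14, 16, 2]
  [0, 0, 2, -1, 14, -3, 2]
  [1, 1, 0, 0, 13, -2, 3]
  [∞, ∞, ∞, 0, 15, 17, 15]
  [-1, -1, 1, -2, 0, -4, 1]
  [18, ∞, ∞, 1, 9, 0, 13]
  [0, 10, 12, -1, 12, 7, 0]
D(5):
  [0, 13, 15, -1, 14, 10, 2]
  [0, 0, 2, -1, 14, -3, 2]
  [1, 1, 0, 0, 13, -2, 3]
  [14, 14, 16, 0, 15, 11, 15]
  [-1, -1, 1, -2, 0, -4, 1]
  [8, 8, 10, 1, 9, 0, 10]
  [0, 10, 12, -1, 12, 7, 0]
D(6):
  [0, 13, 15, -1, 14, 10, 2]
  [0, 0, 2, -2, 6, -3, 2]
  [1, 1, 0, -1, 7, -2, 3]
  [14, 14, 16, 0, 15, 11, 15]
  [-1, -1, 1, -3, 0, -4, 1]
  [8, 8, 10, 1, 9, 0, 10]
  [0, 10, 12, -1, 12, 7, 0]
D(7):
  [0, 12, 14, -1, 14, 9, 2]
  [0, 0, 2, -2, 6, -3, 2]
  [1, 1, 0, -1, 7, -2, 3]
  [14, 14, 16, 0, 15, 11, 15]
  [-1, -1, 1, -3, 0, -4, 1]
  [8, 8, 10, 1, 9, 0, 10]
  [0, 10, 12, -1, 12, 7, 0]
Answer: W*[0][1] = 12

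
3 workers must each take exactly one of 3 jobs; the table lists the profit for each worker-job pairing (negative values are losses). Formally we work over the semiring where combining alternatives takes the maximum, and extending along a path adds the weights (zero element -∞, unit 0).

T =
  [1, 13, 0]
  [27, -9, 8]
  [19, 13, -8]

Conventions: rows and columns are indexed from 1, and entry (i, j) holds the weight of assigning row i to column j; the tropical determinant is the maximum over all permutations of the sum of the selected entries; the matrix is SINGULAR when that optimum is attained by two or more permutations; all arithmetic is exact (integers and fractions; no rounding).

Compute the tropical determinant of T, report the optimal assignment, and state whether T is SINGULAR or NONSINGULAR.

σ = (1, 2, 3): 1 + (-9) + (-8) = -16
σ = (1, 3, 2): 1 + 8 + 13 = 22
σ = (2, 1, 3): 13 + 27 + (-8) = 32
σ = (2, 3, 1): 13 + 8 + 19 = 40
σ = (3, 1, 2): 0 + 27 + 13 = 40
σ = (3, 2, 1): 0 + (-9) + 19 = 10
Optimal value attained by: σ = (2, 3, 1).
Answer: det⊕(T) = 40; verdict: SINGULAR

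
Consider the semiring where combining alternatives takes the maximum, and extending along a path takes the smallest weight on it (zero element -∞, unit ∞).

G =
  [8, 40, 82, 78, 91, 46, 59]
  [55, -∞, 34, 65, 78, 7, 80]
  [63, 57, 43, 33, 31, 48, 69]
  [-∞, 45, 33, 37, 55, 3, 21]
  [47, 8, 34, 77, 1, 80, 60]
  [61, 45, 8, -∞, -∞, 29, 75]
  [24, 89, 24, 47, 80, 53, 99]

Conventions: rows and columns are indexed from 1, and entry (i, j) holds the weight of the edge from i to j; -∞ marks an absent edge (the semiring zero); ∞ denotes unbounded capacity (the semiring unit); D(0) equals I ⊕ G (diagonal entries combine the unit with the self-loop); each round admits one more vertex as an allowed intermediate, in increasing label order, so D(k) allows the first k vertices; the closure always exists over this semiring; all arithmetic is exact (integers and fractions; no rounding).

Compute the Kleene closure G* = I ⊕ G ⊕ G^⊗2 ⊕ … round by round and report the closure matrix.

D(0):
  [∞, 40, 82, 78, 91, 46, 59]
  [55, ∞, 34, 65, 78, 7, 80]
  [63, 57, ∞, 33, 31, 48, 69]
  [-∞, 45, 33, ∞, 55, 3, 21]
  [47, 8, 34, 77, ∞, 80, 60]
  [61, 45, 8, -∞, -∞, ∞, 75]
  [24, 89, 24, 47, 80, 53, ∞]
D(1):
  [∞, 40, 82, 78, 91, 46, 59]
  [55, ∞, 55, 65, 78, 46, 80]
  [63, 57, ∞, 63, 63, 48, 69]
  [-∞, 45, 33, ∞, 55, 3, 21]
  [47, 40, 47, 77, ∞, 80, 60]
  [61, 45, 61, 61, 61, ∞, 75]
  [24, 89, 24, 47, 80, 53, ∞]
D(2):
  [∞, 40, 82, 78, 91, 46, 59]
  [55, ∞, 55, 65, 78, 46, 80]
  [63, 57, ∞, 63, 63, 48, 69]
  [45, 45, 45, ∞, 55, 45, 45]
  [47, 40, 47, 77, ∞, 80, 60]
  [61, 45, 61, 61, 61, ∞, 75]
  [55, 89, 55, 65, 80, 53, ∞]
D(3):
  [∞, 57, 82, 78, 91, 48, 69]
  [55, ∞, 55, 65, 78, 48, 80]
  [63, 57, ∞, 63, 63, 48, 69]
  [45, 45, 45, ∞, 55, 45, 45]
  [47, 47, 47, 77, ∞, 80, 60]
  [61, 57, 61, 61, 61, ∞, 75]
  [55, 89, 55, 65, 80, 53, ∞]
D(4):
  [∞, 57, 82, 78, 91, 48, 69]
  [55, ∞, 55, 65, 78, 48, 80]
  [63, 57, ∞, 63, 63, 48, 69]
  [45, 45, 45, ∞, 55, 45, 45]
  [47, 47, 47, 77, ∞, 80, 60]
  [61, 57, 61, 61, 61, ∞, 75]
  [55, 89, 55, 65, 80, 53, ∞]
D(5):
  [∞, 57, 82, 78, 91, 80, 69]
  [55, ∞, 55, 77, 78, 78, 80]
  [63, 57, ∞, 63, 63, 63, 69]
  [47, 47, 47, ∞, 55, 55, 55]
  [47, 47, 47, 77, ∞, 80, 60]
  [61, 57, 61, 61, 61, ∞, 75]
  [55, 89, 55, 77, 80, 80, ∞]
D(6):
  [∞, 57, 82, 78, 91, 80, 75]
  [61, ∞, 61, 77, 78, 78, 80]
  [63, 57, ∞, 63, 63, 63, 69]
  [55, 55, 55, ∞, 55, 55, 55]
  [61, 57, 61, 77, ∞, 80, 75]
  [61, 57, 61, 61, 61, ∞, 75]
  [61, 89, 61, 77, 80, 80, ∞]
D(7):
  [∞, 75, 82, 78, 91, 80, 75]
  [61, ∞, 61, 77, 80, 80, 80]
  [63, 69, ∞, 69, 69, 69, 69]
  [55, 55, 55, ∞, 55, 55, 55]
  [61, 75, 61, 77, ∞, 80, 75]
  [61, 75, 61, 75, 75, ∞, 75]
  [61, 89, 61, 77, 80, 80, ∞]
Answer: G* = [[∞, 75, 82, 78, 91, 80, 75], [61, ∞, 61, 77, 80, 80, 80], [63, 69, ∞, 69, 69, 69, 69], [55, 55, 55, ∞, 55, 55, 55], [61, 75, 61, 77, ∞, 80, 75], [61, 75, 61, 75, 75, ∞, 75], [61, 89, 61, 77, 80, 80, ∞]]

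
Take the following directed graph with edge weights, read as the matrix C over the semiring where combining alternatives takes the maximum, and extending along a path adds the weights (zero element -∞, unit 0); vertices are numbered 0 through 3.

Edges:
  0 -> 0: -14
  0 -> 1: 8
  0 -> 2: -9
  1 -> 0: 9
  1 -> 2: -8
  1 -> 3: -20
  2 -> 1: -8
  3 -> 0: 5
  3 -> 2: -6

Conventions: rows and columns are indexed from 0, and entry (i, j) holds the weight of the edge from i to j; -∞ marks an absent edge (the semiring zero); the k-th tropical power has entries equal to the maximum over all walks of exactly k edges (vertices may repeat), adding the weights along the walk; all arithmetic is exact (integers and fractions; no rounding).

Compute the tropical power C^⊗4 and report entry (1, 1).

C^⊗2:
  [17, -6, 0, -12]
  [-5, 17, 0, -∞]
  [1, -∞, -16, -28]
  [-9, 13, -4, -∞]
C^⊗3:
  [3, 25, 8, -26]
  [26, 3, 9, -3]
  [-13, 9, -8, -∞]
  [22, -1, 5, -7]
C^⊗4:
  [34, 11, 17, 5]
  [12, 34, 17, -17]
  [18, -5, 1, -11]
  [8, 30, 13, -21]
Key observation: the optimum is the walk 1->0->1->0->1, with weight 9 + 8 + 9 + 8 = 34.
Optimal value attained by: walk 1->0->1->0->1.
Answer: (C^⊗4)[1][1] = 34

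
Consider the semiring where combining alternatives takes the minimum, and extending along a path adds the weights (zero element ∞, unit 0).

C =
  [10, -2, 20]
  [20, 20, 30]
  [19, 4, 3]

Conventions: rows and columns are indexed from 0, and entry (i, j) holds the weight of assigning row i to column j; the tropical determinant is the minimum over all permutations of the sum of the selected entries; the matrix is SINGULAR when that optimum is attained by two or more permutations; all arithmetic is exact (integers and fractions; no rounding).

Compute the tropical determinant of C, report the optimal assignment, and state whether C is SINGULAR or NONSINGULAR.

σ = (0, 1, 2): 10 + 20 + 3 = 33
σ = (0, 2, 1): 10 + 30 + 4 = 44
σ = (1, 0, 2): (-2) + 20 + 3 = 21
σ = (1, 2, 0): (-2) + 30 + 19 = 47
σ = (2, 0, 1): 20 + 20 + 4 = 44
σ = (2, 1, 0): 20 + 20 + 19 = 59
Optimal value attained by: σ = (1, 0, 2).
Answer: det⊕(C) = 21; verdict: NONSINGULAR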